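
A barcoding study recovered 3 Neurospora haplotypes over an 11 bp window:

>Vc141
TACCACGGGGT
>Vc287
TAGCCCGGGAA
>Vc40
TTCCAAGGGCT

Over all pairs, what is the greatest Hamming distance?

Pairwise Hamming distances:
  Vc141 vs Vc287: 4
  Vc141 vs Vc40: 3
  Vc287 vs Vc40: 6
The largest is 6, between Vc287 and Vc40.

6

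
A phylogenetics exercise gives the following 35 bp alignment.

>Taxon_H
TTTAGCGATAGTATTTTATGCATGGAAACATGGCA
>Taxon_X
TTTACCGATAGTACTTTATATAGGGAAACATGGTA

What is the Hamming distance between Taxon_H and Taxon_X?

6

Differing sites — 5:G/C; 14:T/C; 20:G/A; 21:C/T; 23:T/G; 34:C/T.
That gives 6 mismatches out of 35 aligned sites, so the Hamming distance is 6.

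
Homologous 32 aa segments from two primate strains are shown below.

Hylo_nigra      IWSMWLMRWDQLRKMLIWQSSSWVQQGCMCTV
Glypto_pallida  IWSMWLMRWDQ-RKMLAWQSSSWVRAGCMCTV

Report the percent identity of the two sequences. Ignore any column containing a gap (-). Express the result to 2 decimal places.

Excluding the 1 gap column leaves 31 comparable sites.
The sequences differ at positions 17 (I/A), 25 (Q/R), 26 (Q/A).
28 of the 31 comparable sites match, so the percent identity is 28/31 × 100 = 90.32%.

90.32%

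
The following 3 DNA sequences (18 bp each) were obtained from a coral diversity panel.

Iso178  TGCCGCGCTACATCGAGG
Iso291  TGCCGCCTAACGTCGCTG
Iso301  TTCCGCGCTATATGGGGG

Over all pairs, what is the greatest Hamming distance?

Pairwise Hamming distances:
  Iso178 vs Iso291: 6
  Iso178 vs Iso301: 4
  Iso291 vs Iso301: 9
The largest is 9, between Iso291 and Iso301.

9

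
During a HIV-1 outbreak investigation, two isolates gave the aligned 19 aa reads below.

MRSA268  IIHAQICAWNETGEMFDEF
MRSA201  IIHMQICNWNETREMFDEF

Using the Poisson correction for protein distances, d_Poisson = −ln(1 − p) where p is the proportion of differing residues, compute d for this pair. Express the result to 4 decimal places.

0.1719

Mismatches occur at site 4 (A/M), site 8 (A/N), site 13 (G/R).
p = 3/19 = 0.157895.
d = −ln(1 − 0.157895) = −ln(0.842105) = 0.1719.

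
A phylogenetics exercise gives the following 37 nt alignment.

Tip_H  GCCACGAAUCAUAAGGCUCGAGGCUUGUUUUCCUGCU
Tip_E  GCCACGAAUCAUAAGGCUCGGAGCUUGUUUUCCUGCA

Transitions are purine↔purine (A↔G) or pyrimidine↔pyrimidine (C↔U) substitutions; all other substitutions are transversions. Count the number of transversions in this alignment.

Mismatches occur at site 21 (A→G, transition), site 22 (G→A, transition), site 37 (U→A, transversion).
Of the 3 differences, 2 transitions and 1 transversion, so the answer is 1.

1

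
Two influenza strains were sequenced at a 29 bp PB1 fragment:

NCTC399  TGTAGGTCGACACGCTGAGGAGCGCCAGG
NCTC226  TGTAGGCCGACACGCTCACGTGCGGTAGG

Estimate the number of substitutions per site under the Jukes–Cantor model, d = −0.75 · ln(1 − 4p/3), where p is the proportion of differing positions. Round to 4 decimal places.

The sequences differ at positions 7 (T/C), 17 (G/C), 19 (G/C), 21 (A/T), 25 (C/G), 26 (C/T).
p = 6/29 = 0.206897.
d = −0.75 · ln(1 − (4/3)·0.206897) = −0.75 · ln(0.724137) = −0.75 · (-0.322775) = 0.2421.

0.2421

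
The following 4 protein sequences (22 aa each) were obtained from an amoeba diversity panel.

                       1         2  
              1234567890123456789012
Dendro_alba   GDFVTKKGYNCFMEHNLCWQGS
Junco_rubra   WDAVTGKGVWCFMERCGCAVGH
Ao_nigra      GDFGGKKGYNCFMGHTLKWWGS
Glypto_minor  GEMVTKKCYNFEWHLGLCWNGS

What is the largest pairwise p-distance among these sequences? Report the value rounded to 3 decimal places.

0.773

Pairwise Hamming distances:
  Dendro_alba vs Junco_rubra: 11
  Dendro_alba vs Ao_nigra: 6
  Dendro_alba vs Glypto_minor: 10
  Junco_rubra vs Ao_nigra: 15
  Junco_rubra vs Glypto_minor: 17
  Ao_nigra vs Glypto_minor: 13
The largest is 17 mismatches, between Junco_rubra and Glypto_minor; p = 17/22 = 0.773.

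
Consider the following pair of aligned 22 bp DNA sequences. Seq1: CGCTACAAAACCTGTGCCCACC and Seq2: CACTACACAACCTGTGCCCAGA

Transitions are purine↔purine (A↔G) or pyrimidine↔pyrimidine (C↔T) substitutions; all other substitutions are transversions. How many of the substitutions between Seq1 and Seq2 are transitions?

1

Mismatches occur at site 2 (G↔A, transition), site 8 (A↔C, transversion), site 21 (C↔G, transversion), site 22 (C↔A, transversion).
Of the 4 differences, 1 transition and 3 transversions, so the answer is 1.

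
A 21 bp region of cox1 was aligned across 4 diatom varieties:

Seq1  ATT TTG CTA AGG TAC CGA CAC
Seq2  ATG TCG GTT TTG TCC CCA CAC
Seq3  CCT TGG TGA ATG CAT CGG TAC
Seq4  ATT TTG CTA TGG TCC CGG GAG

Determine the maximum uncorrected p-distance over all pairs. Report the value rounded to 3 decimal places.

0.667

Pairwise Hamming distances:
  Seq1 vs Seq2: 8
  Seq1 vs Seq3: 10
  Seq1 vs Seq4: 5
  Seq2 vs Seq3: 14
  Seq2 vs Seq4: 9
  Seq3 vs Seq4: 12
The largest is 14 mismatches, between Seq2 and Seq3; p = 14/21 = 0.667.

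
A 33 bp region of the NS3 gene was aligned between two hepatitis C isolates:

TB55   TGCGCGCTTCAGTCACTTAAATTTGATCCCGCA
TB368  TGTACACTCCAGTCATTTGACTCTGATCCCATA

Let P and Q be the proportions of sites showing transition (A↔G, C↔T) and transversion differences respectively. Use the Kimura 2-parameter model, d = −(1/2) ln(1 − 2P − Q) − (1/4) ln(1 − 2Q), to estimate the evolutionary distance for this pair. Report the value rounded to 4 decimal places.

0.4444

Mismatches occur at site 3 (C→T, transition), site 4 (G→A, transition), site 6 (G→A, transition), site 9 (T→C, transition), site 16 (C→T, transition), site 19 (A→G, transition), site 21 (A→C, transversion), site 23 (T→C, transition), site 31 (G→A, transition), site 32 (C→T, transition).
Of the 10 differences, 9 transitions and 1 transversion over 33 sites: P = 9/33 = 0.272727, Q = 1/33 = 0.030303.
d = −0.5·ln(0.424243) − 0.25·ln(0.939394) = −0.5·(-0.857449) − 0.25·(-0.062520) = 0.4444.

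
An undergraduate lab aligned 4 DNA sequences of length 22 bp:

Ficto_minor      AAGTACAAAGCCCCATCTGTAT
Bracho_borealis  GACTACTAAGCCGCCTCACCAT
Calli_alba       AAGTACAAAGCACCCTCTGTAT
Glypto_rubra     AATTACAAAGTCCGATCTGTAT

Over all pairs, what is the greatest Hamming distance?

Pairwise Hamming distances:
  Ficto_minor vs Bracho_borealis: 8
  Ficto_minor vs Calli_alba: 2
  Ficto_minor vs Glypto_rubra: 3
  Bracho_borealis vs Calli_alba: 8
  Bracho_borealis vs Glypto_rubra: 10
  Calli_alba vs Glypto_rubra: 5
The largest is 10, between Bracho_borealis and Glypto_rubra.

10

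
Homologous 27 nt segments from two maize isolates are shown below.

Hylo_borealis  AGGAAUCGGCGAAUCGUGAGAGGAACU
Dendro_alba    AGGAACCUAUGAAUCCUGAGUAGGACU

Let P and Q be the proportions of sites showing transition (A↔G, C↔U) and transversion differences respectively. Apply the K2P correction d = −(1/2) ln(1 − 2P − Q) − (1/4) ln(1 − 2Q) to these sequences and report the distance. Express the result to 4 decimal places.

0.3912

Differing sites — 6:U/C (Ti); 8:G/U (Tv); 9:G/A (Ti); 10:C/U (Ti); 16:G/C (Tv); 21:A/U (Tv); 22:G/A (Ti); 24:A/G (Ti).
Of the 8 differences, 5 transitions and 3 transversions over 27 sites: P = 5/27 = 0.185185, Q = 3/27 = 0.111111.
d = −0.5·ln(0.518519) − 0.25·ln(0.777778) = −0.5·(-0.656779) − 0.25·(-0.251314) = 0.3912.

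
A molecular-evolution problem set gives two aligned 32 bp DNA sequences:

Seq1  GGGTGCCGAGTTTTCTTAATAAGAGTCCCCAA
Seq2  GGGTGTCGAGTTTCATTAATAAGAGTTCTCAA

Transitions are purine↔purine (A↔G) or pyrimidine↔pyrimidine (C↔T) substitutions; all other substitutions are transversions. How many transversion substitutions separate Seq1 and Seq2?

Mismatches occur at site 6 (C→T, transition), site 14 (T→C, transition), site 15 (C→A, transversion), site 27 (C→T, transition), site 29 (C→T, transition).
Of the 5 differences, 4 transitions and 1 transversion, so the answer is 1.

1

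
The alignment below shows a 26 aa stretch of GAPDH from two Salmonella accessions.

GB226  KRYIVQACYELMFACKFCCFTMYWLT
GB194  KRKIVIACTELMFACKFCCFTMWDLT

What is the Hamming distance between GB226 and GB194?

5

Differing sites — 3:Y/K; 6:Q/I; 9:Y/T; 23:Y/W; 24:W/D.
That gives 5 mismatches out of 26 aligned sites, so the Hamming distance is 5.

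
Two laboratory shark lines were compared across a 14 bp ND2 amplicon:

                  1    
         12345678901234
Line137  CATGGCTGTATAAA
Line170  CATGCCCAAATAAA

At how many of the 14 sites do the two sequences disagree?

4

Mismatches occur at site 5 (G/C), site 7 (T/C), site 8 (G/A), site 9 (T/A).
That gives 4 mismatches out of 14 aligned sites, so the Hamming distance is 4.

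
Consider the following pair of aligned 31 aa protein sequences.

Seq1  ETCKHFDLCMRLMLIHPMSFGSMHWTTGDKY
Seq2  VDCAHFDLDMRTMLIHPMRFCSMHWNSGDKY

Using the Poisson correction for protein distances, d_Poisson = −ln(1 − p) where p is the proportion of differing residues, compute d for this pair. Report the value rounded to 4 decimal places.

0.3429

The sequences differ at positions 1 (E/V), 2 (T/D), 4 (K/A), 9 (C/D), 12 (L/T), 19 (S/R), 21 (G/C), 26 (T/N), 27 (T/S).
p = 9/31 = 0.290323.
d = −ln(1 − 0.290323) = −ln(0.709677) = 0.3429.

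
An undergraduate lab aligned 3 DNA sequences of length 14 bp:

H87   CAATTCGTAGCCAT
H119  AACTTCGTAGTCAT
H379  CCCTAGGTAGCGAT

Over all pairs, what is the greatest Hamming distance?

Pairwise Hamming distances:
  H87 vs H119: 3
  H87 vs H379: 5
  H119 vs H379: 6
The largest is 6, between H119 and H379.

6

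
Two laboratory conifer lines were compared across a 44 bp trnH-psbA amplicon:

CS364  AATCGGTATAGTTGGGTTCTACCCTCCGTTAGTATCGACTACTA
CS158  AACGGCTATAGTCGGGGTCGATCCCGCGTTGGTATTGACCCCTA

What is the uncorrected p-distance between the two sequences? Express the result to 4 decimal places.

The sequences differ at positions 3 (T/C), 4 (C/G), 6 (G/C), 13 (T/C), 17 (T/G), 20 (T/G), 22 (C/T), 25 (T/C), 26 (C/G), 31 (A/G), 36 (C/T), 40 (T/C), 41 (A/C).
There are 13 differences over 44 sites, so p = 13/44 = 0.2955.

0.2955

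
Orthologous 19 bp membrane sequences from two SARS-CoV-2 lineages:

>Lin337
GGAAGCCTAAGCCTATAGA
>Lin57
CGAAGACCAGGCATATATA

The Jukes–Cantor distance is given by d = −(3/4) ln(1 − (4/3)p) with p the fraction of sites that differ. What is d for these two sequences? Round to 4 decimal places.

Differing sites — 1:G/C; 6:C/A; 8:T/C; 10:A/G; 13:C/A; 18:G/T.
p = 6/19 = 0.315789.
d = −0.75 · ln(1 − (4/3)·0.315789) = −0.75 · ln(0.578948) = −0.75 · (-0.546543) = 0.4099.

0.4099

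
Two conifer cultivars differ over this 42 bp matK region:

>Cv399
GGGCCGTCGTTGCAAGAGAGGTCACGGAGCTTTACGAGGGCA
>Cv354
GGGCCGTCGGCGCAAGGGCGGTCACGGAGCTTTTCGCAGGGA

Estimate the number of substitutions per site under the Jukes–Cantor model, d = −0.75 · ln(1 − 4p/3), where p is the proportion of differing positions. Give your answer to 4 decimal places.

Differing sites — 10:T/G; 11:T/C; 17:A/G; 19:A/C; 34:A/T; 37:A/C; 38:G/A; 41:C/G.
p = 8/42 = 0.190476.
d = −0.75 · ln(1 − (4/3)·0.190476) = −0.75 · ln(0.746032) = −0.75 · (-0.292987) = 0.2197.

0.2197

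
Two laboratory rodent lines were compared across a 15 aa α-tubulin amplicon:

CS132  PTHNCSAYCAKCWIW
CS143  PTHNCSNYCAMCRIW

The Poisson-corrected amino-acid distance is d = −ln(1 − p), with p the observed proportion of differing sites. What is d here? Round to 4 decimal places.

0.2231

The sequences differ at positions 7 (A/N), 11 (K/M), 13 (W/R).
p = 3/15 = 0.200000.
d = −ln(1 − 0.200000) = −ln(0.800000) = 0.2231.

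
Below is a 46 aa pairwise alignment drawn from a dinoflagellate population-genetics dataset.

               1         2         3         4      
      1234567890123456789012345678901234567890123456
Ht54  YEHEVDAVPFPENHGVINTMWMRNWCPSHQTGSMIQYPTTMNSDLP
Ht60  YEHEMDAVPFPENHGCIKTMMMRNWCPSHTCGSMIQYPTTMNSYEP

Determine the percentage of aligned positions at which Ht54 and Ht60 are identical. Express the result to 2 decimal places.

Differing sites — 5:V/M; 16:V/C; 18:N/K; 21:W/M; 30:Q/T; 31:T/C; 44:D/Y; 45:L/E.
38 of the 46 sites match, so the percent identity is 38/46 × 100 = 82.61%.

82.61%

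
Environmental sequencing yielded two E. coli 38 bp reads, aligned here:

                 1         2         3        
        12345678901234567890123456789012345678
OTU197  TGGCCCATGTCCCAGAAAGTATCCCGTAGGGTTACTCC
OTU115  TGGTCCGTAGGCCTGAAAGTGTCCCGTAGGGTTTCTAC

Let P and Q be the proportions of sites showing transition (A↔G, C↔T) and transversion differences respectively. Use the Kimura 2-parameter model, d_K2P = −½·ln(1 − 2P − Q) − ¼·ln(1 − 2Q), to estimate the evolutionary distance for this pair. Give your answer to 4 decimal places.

Mismatches occur at site 4 (C↔T, transition), site 7 (A↔G, transition), site 9 (G↔A, transition), site 10 (T↔G, transversion), site 11 (C↔G, transversion), site 14 (A↔T, transversion), site 21 (A↔G, transition), site 34 (A↔T, transversion), site 37 (C↔A, transversion).
Of the 9 differences, 4 transitions and 5 transversions over 38 sites: P = 4/38 = 0.105263, Q = 5/38 = 0.131579.
d = −0.5·ln(0.657895) − 0.25·ln(0.736842) = −0.5·(-0.418710) − 0.25·(-0.305382) = 0.2857.

0.2857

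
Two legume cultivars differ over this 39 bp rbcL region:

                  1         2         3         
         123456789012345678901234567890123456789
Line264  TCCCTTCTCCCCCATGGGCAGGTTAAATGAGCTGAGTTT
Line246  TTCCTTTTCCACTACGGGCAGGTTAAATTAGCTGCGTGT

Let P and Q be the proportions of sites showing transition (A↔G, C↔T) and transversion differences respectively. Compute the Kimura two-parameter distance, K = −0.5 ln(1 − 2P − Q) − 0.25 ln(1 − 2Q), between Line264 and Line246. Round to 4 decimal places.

Mismatches occur at site 2 (C/T, transition), site 7 (C/T, transition), site 11 (C/A, transversion), site 13 (C/T, transition), site 15 (T/C, transition), site 29 (G/T, transversion), site 35 (A/C, transversion), site 38 (T/G, transversion).
Of the 8 differences, 4 transitions and 4 transversions over 39 sites: P = 4/39 = 0.102564, Q = 4/39 = 0.102564.
d = −0.5·ln(0.692308) − 0.25·ln(0.794872) = −0.5·(-0.367724) − 0.25·(-0.229574) = 0.2413.

0.2413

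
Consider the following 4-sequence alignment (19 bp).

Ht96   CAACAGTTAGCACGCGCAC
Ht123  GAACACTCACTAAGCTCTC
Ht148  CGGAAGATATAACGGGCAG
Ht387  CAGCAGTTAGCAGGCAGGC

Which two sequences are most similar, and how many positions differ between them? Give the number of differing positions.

5

Pairwise Hamming distances:
  Ht96 vs Ht123: 8
  Ht96 vs Ht148: 8
  Ht96 vs Ht387: 5
  Ht123 vs Ht148: 14
  Ht123 vs Ht387: 10
  Ht148 vs Ht387: 11
The smallest is 5, between Ht96 and Ht387.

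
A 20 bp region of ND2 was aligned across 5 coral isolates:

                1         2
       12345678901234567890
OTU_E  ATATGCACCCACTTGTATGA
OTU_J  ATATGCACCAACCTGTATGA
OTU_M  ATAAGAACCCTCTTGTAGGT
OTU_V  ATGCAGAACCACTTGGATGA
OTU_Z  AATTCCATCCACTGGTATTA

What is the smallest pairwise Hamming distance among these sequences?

Pairwise Hamming distances:
  OTU_E vs OTU_J: 2
  OTU_E vs OTU_M: 5
  OTU_E vs OTU_V: 6
  OTU_E vs OTU_Z: 6
  OTU_J vs OTU_M: 7
  OTU_J vs OTU_V: 8
  OTU_J vs OTU_Z: 8
  OTU_M vs OTU_V: 9
  OTU_M vs OTU_Z: 11
  OTU_V vs OTU_Z: 9
The smallest is 2, between OTU_E and OTU_J.

2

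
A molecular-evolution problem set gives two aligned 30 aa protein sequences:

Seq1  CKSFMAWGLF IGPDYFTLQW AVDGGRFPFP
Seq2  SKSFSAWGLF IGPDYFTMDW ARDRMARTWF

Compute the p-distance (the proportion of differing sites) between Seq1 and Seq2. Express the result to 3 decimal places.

Differing sites — 1:C/S; 5:M/S; 18:L/M; 19:Q/D; 22:V/R; 24:G/R; 25:G/M; 26:R/A; 27:F/R; 28:P/T; 29:F/W; 30:P/F.
There are 12 differences over 30 sites, so p = 12/30 = 0.400.

0.400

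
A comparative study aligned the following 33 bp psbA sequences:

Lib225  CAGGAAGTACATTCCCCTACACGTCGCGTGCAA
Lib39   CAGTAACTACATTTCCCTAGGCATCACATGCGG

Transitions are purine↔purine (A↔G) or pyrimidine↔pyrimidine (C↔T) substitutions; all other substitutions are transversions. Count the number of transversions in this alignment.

3

Differing sites — 4:G/T (Tv); 7:G/C (Tv); 14:C/T (Ti); 20:C/G (Tv); 21:A/G (Ti); 23:G/A (Ti); 26:G/A (Ti); 28:G/A (Ti); 32:A/G (Ti); 33:A/G (Ti).
Of the 10 differences, 7 transitions and 3 transversions, so the answer is 3.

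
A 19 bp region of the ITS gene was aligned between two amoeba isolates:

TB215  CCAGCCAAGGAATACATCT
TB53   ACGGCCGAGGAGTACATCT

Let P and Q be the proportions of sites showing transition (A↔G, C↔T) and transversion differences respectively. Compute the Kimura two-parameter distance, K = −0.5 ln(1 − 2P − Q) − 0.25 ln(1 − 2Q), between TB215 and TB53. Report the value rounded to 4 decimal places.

0.2576

Mismatches occur at site 1 (C→A, transversion), site 3 (A→G, transition), site 7 (A→G, transition), site 12 (A→G, transition).
Of the 4 differences, 3 transitions and 1 transversion over 19 sites: P = 3/19 = 0.157895, Q = 1/19 = 0.052632.
d = −0.5·ln(0.631578) − 0.25·ln(0.894736) = −0.5·(-0.459534) − 0.25·(-0.111227) = 0.2576.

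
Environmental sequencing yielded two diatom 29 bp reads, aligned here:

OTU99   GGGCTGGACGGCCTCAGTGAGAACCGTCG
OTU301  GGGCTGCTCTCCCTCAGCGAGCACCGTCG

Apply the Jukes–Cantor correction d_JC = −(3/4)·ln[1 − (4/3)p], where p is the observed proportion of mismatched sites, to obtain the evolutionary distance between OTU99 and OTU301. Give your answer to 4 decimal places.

Differing sites — 7:G/C; 8:A/T; 10:G/T; 11:G/C; 18:T/C; 22:A/C.
p = 6/29 = 0.206897.
d = −0.75 · ln(1 − (4/3)·0.206897) = −0.75 · ln(0.724137) = −0.75 · (-0.322775) = 0.2421.

0.2421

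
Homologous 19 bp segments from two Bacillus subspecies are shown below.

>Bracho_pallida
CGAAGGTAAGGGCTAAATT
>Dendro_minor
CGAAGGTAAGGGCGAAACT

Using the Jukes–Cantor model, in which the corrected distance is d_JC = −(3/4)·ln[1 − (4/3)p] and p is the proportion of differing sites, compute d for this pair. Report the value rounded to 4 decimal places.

Mismatches occur at site 14 (T↔G), site 18 (T↔C).
p = 2/19 = 0.105263.
d = −0.75 · ln(1 − (4/3)·0.105263) = −0.75 · ln(0.859649) = −0.75 · (-0.151231) = 0.1134.

0.1134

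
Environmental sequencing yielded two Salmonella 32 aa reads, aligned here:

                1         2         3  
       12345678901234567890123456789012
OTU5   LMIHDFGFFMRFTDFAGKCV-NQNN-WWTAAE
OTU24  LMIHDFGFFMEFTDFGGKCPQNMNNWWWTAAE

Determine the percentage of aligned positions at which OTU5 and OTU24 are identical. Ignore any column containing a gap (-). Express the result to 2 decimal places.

Excluding the 2 gap columns leaves 30 comparable sites.
Mismatches occur at site 11 (R→E), site 16 (A→G), site 20 (V→P), site 23 (Q→M).
26 of the 30 comparable sites match, so the percent identity is 26/30 × 100 = 86.67%.

86.67%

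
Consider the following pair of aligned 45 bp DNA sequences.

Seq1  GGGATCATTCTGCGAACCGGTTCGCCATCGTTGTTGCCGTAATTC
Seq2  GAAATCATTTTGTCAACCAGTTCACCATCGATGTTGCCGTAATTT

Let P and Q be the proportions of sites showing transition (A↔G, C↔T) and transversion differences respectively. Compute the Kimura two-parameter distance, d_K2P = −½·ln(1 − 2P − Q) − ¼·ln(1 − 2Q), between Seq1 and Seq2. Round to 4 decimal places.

Differing sites — 2:G/A (Ti); 3:G/A (Ti); 10:C/T (Ti); 13:C/T (Ti); 14:G/C (Tv); 19:G/A (Ti); 24:G/A (Ti); 31:T/A (Tv); 45:C/T (Ti).
Of the 9 differences, 7 transitions and 2 transversions over 45 sites: P = 7/45 = 0.155556, Q = 2/45 = 0.044444.
d = −0.5·ln(0.644444) − 0.25·ln(0.911112) = −0.5·(-0.439367) − 0.25·(-0.093089) = 0.2430.

0.2430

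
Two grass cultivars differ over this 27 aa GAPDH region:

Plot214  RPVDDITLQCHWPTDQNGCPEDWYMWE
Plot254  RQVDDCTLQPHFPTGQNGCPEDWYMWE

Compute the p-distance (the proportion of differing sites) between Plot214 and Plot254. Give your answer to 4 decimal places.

Differing sites — 2:P/Q; 6:I/C; 10:C/P; 12:W/F; 15:D/G.
There are 5 differences over 27 sites, so p = 5/27 = 0.1852.

0.1852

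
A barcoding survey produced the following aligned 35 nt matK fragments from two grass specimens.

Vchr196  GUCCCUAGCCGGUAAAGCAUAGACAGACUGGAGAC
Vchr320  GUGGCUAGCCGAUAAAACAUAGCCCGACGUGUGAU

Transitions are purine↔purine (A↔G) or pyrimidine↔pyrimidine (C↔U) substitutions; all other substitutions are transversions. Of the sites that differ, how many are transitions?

3

Differing sites — 3:C/G (Tv); 4:C/G (Tv); 12:G/A (Ti); 17:G/A (Ti); 23:A/C (Tv); 25:A/C (Tv); 29:U/G (Tv); 30:G/U (Tv); 32:A/U (Tv); 35:C/U (Ti).
Of the 10 differences, 3 transitions and 7 transversions, so the answer is 3.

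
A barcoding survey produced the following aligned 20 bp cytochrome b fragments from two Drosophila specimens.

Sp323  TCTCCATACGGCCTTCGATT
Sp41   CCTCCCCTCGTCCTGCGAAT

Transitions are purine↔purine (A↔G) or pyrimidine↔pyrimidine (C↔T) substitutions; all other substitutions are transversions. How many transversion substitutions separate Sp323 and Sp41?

5

Mismatches occur at site 1 (T↔C, transition), site 6 (A↔C, transversion), site 7 (T↔C, transition), site 8 (A↔T, transversion), site 11 (G↔T, transversion), site 15 (T↔G, transversion), site 19 (T↔A, transversion).
Of the 7 differences, 2 transitions and 5 transversions, so the answer is 5.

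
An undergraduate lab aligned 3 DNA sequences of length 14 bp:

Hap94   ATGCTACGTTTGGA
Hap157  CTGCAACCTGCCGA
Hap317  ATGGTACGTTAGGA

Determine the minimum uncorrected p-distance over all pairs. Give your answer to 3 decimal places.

0.143

Pairwise Hamming distances:
  Hap94 vs Hap157: 6
  Hap94 vs Hap317: 2
  Hap157 vs Hap317: 7
The smallest is 2 mismatches, between Hap94 and Hap317; p = 2/14 = 0.143.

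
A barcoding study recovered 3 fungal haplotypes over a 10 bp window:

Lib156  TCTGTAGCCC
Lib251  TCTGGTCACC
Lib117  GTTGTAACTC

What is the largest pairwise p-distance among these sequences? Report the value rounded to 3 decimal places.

Pairwise Hamming distances:
  Lib156 vs Lib251: 4
  Lib156 vs Lib117: 4
  Lib251 vs Lib117: 7
The largest is 7 mismatches, between Lib251 and Lib117; p = 7/10 = 0.700.

0.700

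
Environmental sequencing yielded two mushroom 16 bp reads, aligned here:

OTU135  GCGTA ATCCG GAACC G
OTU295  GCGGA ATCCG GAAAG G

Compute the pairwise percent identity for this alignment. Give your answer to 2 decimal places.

Differing sites — 4:T/G; 14:C/A; 15:C/G.
13 of the 16 sites match, so the percent identity is 13/16 × 100 = 81.25%.

81.25%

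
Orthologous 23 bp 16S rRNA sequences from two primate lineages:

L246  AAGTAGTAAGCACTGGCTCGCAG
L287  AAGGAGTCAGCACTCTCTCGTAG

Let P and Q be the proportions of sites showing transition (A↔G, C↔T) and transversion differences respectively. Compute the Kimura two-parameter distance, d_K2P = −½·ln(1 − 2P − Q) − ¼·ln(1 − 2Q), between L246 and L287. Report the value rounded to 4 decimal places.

Differing sites — 4:T/G (Tv); 8:A/C (Tv); 15:G/C (Tv); 16:G/T (Tv); 21:C/T (Ti).
Of the 5 differences, 1 transition and 4 transversions over 23 sites: P = 1/23 = 0.043478, Q = 4/23 = 0.173913.
d = −0.5·ln(0.739131) − 0.25·ln(0.652174) = −0.5·(-0.302280) − 0.25·(-0.427444) = 0.2580.

0.2580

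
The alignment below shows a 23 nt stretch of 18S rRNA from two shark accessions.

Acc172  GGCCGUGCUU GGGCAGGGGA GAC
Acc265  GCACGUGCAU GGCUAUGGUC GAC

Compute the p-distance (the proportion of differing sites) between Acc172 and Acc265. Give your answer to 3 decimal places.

0.348

The sequences differ at positions 2 (G/C), 3 (C/A), 9 (U/A), 13 (G/C), 14 (C/U), 16 (G/U), 19 (G/U), 20 (A/C).
There are 8 differences over 23 sites, so p = 8/23 = 0.348.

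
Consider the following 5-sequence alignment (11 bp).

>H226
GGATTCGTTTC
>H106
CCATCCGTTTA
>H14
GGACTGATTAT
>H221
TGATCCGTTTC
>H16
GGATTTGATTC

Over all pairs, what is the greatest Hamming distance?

Pairwise Hamming distances:
  H226 vs H106: 4
  H226 vs H14: 5
  H226 vs H221: 2
  H226 vs H16: 2
  H106 vs H14: 8
  H106 vs H221: 3
  H106 vs H16: 6
  H14 vs H221: 7
  H14 vs H16: 6
  H221 vs H16: 4
The largest is 8, between H106 and H14.

8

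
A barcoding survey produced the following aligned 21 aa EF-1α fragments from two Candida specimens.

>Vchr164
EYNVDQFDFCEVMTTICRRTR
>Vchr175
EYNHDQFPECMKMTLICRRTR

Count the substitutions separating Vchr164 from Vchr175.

Mismatches occur at site 4 (V↔H), site 8 (D↔P), site 9 (F↔E), site 11 (E↔M), site 12 (V↔K), site 15 (T↔L).
That gives 6 mismatches out of 21 aligned sites, so the Hamming distance is 6.

6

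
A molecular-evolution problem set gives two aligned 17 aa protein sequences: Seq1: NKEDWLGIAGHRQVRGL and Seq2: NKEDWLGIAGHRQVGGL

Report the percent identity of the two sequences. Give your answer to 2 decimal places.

Differing sites — 15:R/G.
16 of the 17 sites match, so the percent identity is 16/17 × 100 = 94.12%.

94.12%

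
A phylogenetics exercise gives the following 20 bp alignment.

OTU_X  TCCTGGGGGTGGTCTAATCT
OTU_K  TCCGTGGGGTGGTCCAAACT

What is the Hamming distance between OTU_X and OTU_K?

4

Mismatches occur at site 4 (T/G), site 5 (G/T), site 15 (T/C), site 18 (T/A).
That gives 4 mismatches out of 20 aligned sites, so the Hamming distance is 4.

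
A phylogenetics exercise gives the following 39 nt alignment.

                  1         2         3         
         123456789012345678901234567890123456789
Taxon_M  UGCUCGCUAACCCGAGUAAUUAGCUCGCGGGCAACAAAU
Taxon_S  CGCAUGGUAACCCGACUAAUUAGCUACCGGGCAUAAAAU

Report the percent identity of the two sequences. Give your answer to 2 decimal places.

76.92%

Mismatches occur at site 1 (U/C), site 4 (U/A), site 5 (C/U), site 7 (C/G), site 16 (G/C), site 26 (C/A), site 27 (G/C), site 34 (A/U), site 35 (C/A).
30 of the 39 sites match, so the percent identity is 30/39 × 100 = 76.92%.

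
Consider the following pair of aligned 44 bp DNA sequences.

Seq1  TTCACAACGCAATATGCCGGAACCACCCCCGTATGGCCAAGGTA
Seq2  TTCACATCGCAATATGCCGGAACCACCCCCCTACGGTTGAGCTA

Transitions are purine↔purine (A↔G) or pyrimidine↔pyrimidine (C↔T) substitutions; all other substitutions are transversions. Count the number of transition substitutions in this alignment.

Mismatches occur at site 7 (A↔T, transversion), site 31 (G↔C, transversion), site 34 (T↔C, transition), site 37 (C↔T, transition), site 38 (C↔T, transition), site 39 (A↔G, transition), site 42 (G↔C, transversion).
Of the 7 differences, 4 transitions and 3 transversions, so the answer is 4.

4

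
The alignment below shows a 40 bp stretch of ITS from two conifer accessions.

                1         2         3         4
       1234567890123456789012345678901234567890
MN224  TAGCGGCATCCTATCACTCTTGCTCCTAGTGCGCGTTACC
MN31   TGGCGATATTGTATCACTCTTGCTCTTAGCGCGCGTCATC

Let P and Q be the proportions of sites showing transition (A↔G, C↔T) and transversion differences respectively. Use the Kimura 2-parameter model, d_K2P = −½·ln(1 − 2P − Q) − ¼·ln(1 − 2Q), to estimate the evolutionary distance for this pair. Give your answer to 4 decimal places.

Mismatches occur at site 2 (A→G, transition), site 6 (G→A, transition), site 7 (C→T, transition), site 10 (C→T, transition), site 11 (C→G, transversion), site 26 (C→T, transition), site 30 (T→C, transition), site 37 (T→C, transition), site 39 (C→T, transition).
Of the 9 differences, 8 transitions and 1 transversion over 40 sites: P = 8/40 = 0.200000, Q = 1/40 = 0.025000.
d = −0.5·ln(0.575000) − 0.25·ln(0.950000) = −0.5·(-0.553385) − 0.25·(-0.051293) = 0.2895.

0.2895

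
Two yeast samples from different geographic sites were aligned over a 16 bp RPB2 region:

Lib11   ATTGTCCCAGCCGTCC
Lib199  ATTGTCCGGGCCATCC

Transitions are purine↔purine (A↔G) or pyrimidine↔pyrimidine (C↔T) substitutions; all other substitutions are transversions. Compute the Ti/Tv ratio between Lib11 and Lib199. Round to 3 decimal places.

2.000

Mismatches occur at site 8 (C→G, transversion), site 9 (A→G, transition), site 13 (G→A, transition).
Of the 3 differences, 2 transitions and 1 transversion, so Ti/Tv = 2/1 = 2.000.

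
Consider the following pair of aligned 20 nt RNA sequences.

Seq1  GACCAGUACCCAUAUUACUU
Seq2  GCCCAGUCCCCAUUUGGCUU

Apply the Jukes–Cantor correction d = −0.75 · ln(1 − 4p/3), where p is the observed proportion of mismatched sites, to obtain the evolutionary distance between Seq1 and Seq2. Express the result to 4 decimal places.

The sequences differ at positions 2 (A/C), 8 (A/C), 14 (A/U), 16 (U/G), 17 (A/G).
p = 5/20 = 0.250000.
d = −0.75 · ln(1 − (4/3)·0.250000) = −0.75 · ln(0.666667) = −0.75 · (-0.405465) = 0.3041.

0.3041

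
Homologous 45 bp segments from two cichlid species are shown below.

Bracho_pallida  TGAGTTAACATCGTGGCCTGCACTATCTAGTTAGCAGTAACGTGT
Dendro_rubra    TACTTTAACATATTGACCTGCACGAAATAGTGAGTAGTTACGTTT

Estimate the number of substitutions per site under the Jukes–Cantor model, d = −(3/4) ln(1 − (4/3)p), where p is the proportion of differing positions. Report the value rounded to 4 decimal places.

0.3648

The sequences differ at positions 2 (G/A), 3 (A/C), 4 (G/T), 12 (C/A), 13 (G/T), 16 (G/A), 24 (T/G), 26 (T/A), 27 (C/A), 32 (T/G), 35 (C/T), 39 (A/T), 44 (G/T).
p = 13/45 = 0.288889.
d = −0.75 · ln(1 − (4/3)·0.288889) = −0.75 · ln(0.614815) = −0.75 · (-0.486434) = 0.3648.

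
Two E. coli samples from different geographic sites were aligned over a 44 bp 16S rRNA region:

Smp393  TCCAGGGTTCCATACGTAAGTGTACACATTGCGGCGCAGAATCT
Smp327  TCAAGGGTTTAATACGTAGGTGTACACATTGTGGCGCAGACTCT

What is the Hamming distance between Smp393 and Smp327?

6

Mismatches occur at site 3 (C↔A), site 10 (C↔T), site 11 (C↔A), site 19 (A↔G), site 32 (C↔T), site 41 (A↔C).
That gives 6 mismatches out of 44 aligned sites, so the Hamming distance is 6.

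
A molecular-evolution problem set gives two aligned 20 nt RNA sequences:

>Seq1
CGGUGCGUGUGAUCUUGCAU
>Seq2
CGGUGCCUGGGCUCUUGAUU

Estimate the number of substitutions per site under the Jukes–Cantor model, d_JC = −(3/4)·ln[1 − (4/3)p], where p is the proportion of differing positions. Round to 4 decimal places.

0.3041

Mismatches occur at site 7 (G/C), site 10 (U/G), site 12 (A/C), site 18 (C/A), site 19 (A/U).
p = 5/20 = 0.250000.
d = −0.75 · ln(1 − (4/3)·0.250000) = −0.75 · ln(0.666667) = −0.75 · (-0.405465) = 0.3041.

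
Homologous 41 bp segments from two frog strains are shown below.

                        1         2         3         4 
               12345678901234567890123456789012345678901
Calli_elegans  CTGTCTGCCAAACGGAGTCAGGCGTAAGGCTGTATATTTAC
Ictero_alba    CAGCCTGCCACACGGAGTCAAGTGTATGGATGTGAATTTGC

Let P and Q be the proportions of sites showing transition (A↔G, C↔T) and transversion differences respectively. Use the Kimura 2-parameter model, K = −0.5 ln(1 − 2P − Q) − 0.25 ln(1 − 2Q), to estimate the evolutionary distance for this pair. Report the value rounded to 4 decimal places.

0.2976

Mismatches occur at site 2 (T/A, transversion), site 4 (T/C, transition), site 11 (A/C, transversion), site 21 (G/A, transition), site 23 (C/T, transition), site 27 (A/T, transversion), site 30 (C/A, transversion), site 34 (A/G, transition), site 35 (T/A, transversion), site 40 (A/G, transition).
Of the 10 differences, 5 transitions and 5 transversions over 41 sites: P = 5/41 = 0.121951, Q = 5/41 = 0.121951.
d = −0.5·ln(0.634147) − 0.25·ln(0.756098) = −0.5·(-0.455474) − 0.25·(-0.279584) = 0.2976.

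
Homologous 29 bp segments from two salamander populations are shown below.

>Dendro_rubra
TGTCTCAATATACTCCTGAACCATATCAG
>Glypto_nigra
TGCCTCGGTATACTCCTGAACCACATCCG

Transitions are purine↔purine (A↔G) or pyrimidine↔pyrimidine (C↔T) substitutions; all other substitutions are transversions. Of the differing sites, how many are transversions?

Mismatches occur at site 3 (T↔C, transition), site 7 (A↔G, transition), site 8 (A↔G, transition), site 24 (T↔C, transition), site 28 (A↔C, transversion).
Of the 5 differences, 4 transitions and 1 transversion, so the answer is 1.

1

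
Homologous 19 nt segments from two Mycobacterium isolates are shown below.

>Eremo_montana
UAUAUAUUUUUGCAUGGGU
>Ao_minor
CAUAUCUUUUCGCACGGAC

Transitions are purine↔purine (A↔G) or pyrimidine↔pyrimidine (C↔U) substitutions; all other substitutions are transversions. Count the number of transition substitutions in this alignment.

5

Mismatches occur at site 1 (U→C, transition), site 6 (A→C, transversion), site 11 (U→C, transition), site 15 (U→C, transition), site 18 (G→A, transition), site 19 (U→C, transition).
Of the 6 differences, 5 transitions and 1 transversion, so the answer is 5.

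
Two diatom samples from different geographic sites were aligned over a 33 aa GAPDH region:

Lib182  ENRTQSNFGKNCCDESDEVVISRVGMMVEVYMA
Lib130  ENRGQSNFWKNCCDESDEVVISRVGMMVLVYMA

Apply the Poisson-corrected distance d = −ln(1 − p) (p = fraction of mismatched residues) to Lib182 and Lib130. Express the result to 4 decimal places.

Differing sites — 4:T/G; 9:G/W; 29:E/L.
p = 3/33 = 0.090909.
d = −ln(1 − 0.090909) = −ln(0.909091) = 0.0953.

0.0953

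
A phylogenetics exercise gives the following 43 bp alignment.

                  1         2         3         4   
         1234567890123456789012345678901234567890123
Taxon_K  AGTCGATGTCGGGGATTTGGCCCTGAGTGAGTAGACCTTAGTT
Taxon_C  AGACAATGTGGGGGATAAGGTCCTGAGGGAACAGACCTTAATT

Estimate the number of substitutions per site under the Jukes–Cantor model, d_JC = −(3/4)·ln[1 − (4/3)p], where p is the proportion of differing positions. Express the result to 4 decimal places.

Mismatches occur at site 3 (T↔A), site 5 (G↔A), site 10 (C↔G), site 17 (T↔A), site 18 (T↔A), site 21 (C↔T), site 28 (T↔G), site 31 (G↔A), site 32 (T↔C), site 41 (G↔A).
p = 10/43 = 0.232558.
d = −0.75 · ln(1 − (4/3)·0.232558) = −0.75 · ln(0.689923) = −0.75 · (-0.371175) = 0.2784.

0.2784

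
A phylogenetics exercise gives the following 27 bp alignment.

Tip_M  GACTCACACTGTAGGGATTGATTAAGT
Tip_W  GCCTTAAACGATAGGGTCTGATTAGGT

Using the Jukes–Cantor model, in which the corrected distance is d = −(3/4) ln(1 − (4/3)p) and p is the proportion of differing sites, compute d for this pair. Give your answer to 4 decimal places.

0.3770

Differing sites — 2:A/C; 5:C/T; 7:C/A; 10:T/G; 11:G/A; 17:A/T; 18:T/C; 25:A/G.
p = 8/27 = 0.296296.
d = −0.75 · ln(1 − (4/3)·0.296296) = −0.75 · ln(0.604939) = −0.75 · (-0.502628) = 0.3770.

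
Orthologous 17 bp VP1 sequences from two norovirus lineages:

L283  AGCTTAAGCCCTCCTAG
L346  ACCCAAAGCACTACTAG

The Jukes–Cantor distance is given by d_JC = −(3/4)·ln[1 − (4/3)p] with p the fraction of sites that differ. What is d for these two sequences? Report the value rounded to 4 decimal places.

0.3734

Mismatches occur at site 2 (G/C), site 4 (T/C), site 5 (T/A), site 10 (C/A), site 13 (C/A).
p = 5/17 = 0.294118.
d = −0.75 · ln(1 − (4/3)·0.294118) = −0.75 · ln(0.607843) = −0.75 · (-0.497839) = 0.3734.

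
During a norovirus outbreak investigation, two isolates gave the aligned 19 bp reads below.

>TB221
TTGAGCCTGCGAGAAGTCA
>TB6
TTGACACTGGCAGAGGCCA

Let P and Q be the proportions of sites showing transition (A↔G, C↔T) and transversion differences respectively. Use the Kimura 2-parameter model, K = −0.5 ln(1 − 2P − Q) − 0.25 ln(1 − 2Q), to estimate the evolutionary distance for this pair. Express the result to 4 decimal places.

0.4099

Differing sites — 5:G/C (Tv); 6:C/A (Tv); 10:C/G (Tv); 11:G/C (Tv); 15:A/G (Ti); 17:T/C (Ti).
Of the 6 differences, 2 transitions and 4 transversions over 19 sites: P = 2/19 = 0.105263, Q = 4/19 = 0.210526.
d = −0.5·ln(0.578948) − 0.25·ln(0.578948) = −0.5·(-0.546543) − 0.25·(-0.546543) = 0.4099.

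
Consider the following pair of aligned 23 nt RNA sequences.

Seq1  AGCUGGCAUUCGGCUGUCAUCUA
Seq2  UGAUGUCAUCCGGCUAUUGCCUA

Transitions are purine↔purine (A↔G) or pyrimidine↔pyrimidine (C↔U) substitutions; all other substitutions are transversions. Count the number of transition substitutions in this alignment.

5

Differing sites — 1:A/U (Tv); 3:C/A (Tv); 6:G/U (Tv); 10:U/C (Ti); 16:G/A (Ti); 18:C/U (Ti); 19:A/G (Ti); 20:U/C (Ti).
Of the 8 differences, 5 transitions and 3 transversions, so the answer is 5.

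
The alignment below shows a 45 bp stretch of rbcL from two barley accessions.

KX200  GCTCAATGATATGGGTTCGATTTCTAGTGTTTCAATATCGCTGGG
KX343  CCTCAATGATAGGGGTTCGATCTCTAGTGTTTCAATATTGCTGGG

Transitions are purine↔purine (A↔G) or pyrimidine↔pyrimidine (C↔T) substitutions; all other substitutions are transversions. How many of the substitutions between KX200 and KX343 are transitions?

2

Differing sites — 1:G/C (Tv); 12:T/G (Tv); 22:T/C (Ti); 39:C/T (Ti).
Of the 4 differences, 2 transitions and 2 transversions, so the answer is 2.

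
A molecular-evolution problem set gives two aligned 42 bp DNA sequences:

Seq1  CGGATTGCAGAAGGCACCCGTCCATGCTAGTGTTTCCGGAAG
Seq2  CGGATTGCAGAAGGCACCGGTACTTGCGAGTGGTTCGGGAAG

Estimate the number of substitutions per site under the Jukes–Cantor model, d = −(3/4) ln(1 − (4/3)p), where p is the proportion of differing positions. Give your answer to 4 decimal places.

0.1585

Differing sites — 19:C/G; 22:C/A; 24:A/T; 28:T/G; 33:T/G; 37:C/G.
p = 6/42 = 0.142857.
d = −0.75 · ln(1 − (4/3)·0.142857) = −0.75 · ln(0.809524) = −0.75 · (-0.211309) = 0.1585.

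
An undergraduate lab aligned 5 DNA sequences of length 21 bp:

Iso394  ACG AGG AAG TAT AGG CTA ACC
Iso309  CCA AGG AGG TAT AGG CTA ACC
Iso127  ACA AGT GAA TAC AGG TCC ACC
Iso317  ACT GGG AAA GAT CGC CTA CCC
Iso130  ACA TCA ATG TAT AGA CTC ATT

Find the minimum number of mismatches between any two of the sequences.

3

Pairwise Hamming distances:
  Iso394 vs Iso309: 3
  Iso394 vs Iso127: 8
  Iso394 vs Iso317: 7
  Iso394 vs Iso130: 9
  Iso309 vs Iso127: 9
  Iso309 vs Iso317: 9
  Iso309 vs Iso130: 9
  Iso127 vs Iso317: 12
  Iso127 vs Iso130: 12
  Iso317 vs Iso130: 13
The smallest is 3, between Iso394 and Iso309.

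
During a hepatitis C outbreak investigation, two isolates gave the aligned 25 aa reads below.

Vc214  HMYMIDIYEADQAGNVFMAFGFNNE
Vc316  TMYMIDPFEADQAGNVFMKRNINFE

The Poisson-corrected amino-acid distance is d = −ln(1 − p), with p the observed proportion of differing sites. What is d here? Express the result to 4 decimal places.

0.3857

The sequences differ at positions 1 (H/T), 7 (I/P), 8 (Y/F), 19 (A/K), 20 (F/R), 21 (G/N), 22 (F/I), 24 (N/F).
p = 8/25 = 0.320000.
d = −ln(1 − 0.320000) = −ln(0.680000) = 0.3857.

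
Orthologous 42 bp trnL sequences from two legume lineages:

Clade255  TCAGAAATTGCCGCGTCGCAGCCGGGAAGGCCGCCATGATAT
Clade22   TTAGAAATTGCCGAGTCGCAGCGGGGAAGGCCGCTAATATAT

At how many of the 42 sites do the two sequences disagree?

The sequences differ at positions 2 (C/T), 14 (C/A), 23 (C/G), 35 (C/T), 37 (T/A), 38 (G/T).
That gives 6 mismatches out of 42 aligned sites, so the Hamming distance is 6.

6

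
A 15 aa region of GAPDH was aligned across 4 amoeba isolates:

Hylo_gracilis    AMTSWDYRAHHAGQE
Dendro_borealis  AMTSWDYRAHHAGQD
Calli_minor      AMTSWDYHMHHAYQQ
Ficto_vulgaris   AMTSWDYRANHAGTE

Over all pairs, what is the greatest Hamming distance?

6

Pairwise Hamming distances:
  Hylo_gracilis vs Dendro_borealis: 1
  Hylo_gracilis vs Calli_minor: 4
  Hylo_gracilis vs Ficto_vulgaris: 2
  Dendro_borealis vs Calli_minor: 4
  Dendro_borealis vs Ficto_vulgaris: 3
  Calli_minor vs Ficto_vulgaris: 6
The largest is 6, between Calli_minor and Ficto_vulgaris.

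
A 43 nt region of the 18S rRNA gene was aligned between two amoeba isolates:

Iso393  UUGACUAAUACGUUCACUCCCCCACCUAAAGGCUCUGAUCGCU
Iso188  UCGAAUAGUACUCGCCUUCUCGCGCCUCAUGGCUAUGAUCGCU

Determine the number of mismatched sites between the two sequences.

The sequences differ at positions 2 (U/C), 5 (C/A), 8 (A/G), 12 (G/U), 13 (U/C), 14 (U/G), 16 (A/C), 17 (C/U), 20 (C/U), 22 (C/G), 24 (A/G), 28 (A/C), 30 (A/U), 35 (C/A).
That gives 14 mismatches out of 43 aligned sites, so the Hamming distance is 14.

14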